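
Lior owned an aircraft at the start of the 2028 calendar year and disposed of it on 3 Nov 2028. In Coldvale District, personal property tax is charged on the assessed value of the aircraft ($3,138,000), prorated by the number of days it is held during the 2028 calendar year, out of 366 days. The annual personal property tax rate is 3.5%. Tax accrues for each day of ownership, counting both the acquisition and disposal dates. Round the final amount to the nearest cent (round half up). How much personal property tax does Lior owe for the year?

Days held (1 Jan – 3 Nov 2028): 308 out of 366
Tax = $3,138,000 × 3.5% × 308/366 = $92,425.2459

$92,425.25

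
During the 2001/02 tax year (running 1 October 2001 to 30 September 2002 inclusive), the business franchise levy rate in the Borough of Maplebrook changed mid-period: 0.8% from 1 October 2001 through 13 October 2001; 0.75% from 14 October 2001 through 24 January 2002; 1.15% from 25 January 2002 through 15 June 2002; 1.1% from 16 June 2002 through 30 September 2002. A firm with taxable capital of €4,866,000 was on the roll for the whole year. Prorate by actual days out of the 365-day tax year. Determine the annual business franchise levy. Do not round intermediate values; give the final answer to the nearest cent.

€49,146.60

1 October – 13 October 2001: 13 days at 0.8% → €4,866,000 × 0.8% × 13/365 = €1,386.4767
14 October 2001 – 24 January 2002: 103 days at 0.75% → €4,866,000 × 0.75% × 103/365 = €10,298.5890
25 January – 15 June 2002: 142 days at 1.15% → €4,866,000 × 1.15% × 142/365 = €21,770.3507
16 June – 30 September 2002: 107 days at 1.1% → €4,866,000 × 1.1% × 107/365 = €15,691.1836
Total = €49,146.6000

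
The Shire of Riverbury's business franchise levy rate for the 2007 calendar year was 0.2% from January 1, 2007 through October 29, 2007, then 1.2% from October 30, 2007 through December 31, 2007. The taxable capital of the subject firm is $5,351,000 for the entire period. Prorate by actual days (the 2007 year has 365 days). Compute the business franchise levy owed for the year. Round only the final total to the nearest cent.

January 1 – October 29, 2007: 302 days at 0.2% → $5,351,000 × 0.2% × 302/365 = $8,854.8055
October 30 – December 31, 2007: 63 days at 1.2% → $5,351,000 × 1.2% × 63/365 = $11,083.1671
Total = $19,937.9726

$19,937.97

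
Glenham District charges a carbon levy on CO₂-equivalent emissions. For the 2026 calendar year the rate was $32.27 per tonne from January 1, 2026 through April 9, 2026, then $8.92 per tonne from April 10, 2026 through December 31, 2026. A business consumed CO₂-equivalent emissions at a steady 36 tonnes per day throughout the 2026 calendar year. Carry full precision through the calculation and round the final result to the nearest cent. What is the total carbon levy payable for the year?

January 1 – April 9, 2026: 99 days × 36 tonnes/day = 3,564 tonnes at $32.27/tonne → $115,010.28
April 10 – December 31, 2026: 266 days × 36 tonnes/day = 9,576 tonnes at $8.92/tonne → $85,417.92

$200,428.20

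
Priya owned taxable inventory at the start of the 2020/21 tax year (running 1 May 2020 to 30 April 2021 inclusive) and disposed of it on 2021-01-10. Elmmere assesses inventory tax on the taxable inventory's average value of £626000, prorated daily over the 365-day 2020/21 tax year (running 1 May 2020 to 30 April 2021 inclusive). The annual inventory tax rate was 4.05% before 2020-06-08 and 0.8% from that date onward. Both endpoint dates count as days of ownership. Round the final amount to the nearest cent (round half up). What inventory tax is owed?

£5616.85

2020-05-01 to 2020-06-07: 38 days at 4.05% → £626000 × 4.05% × 38/365 = £2639.4904
2020-06-08 to 2021-01-10: 217 days at 0.8% → £626000 × 0.8% × 217/365 = £2977.3589
Total = £5616.8493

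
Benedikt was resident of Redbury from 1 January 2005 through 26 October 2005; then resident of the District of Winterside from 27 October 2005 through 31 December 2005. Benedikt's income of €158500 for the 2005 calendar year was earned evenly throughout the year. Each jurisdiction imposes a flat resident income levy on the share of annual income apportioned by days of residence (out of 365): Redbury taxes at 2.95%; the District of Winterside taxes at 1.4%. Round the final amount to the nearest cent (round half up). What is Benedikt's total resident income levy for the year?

Redbury, 1 January – 26 October 2005: 299 days → €158500 × 2.95% × 299/365 = €3830.2719
The District of Winterside, 27 October – 31 December 2005: 66 days → €158500 × 1.4% × 66/365 = €401.2438
Total = €4231.5158

€4231.52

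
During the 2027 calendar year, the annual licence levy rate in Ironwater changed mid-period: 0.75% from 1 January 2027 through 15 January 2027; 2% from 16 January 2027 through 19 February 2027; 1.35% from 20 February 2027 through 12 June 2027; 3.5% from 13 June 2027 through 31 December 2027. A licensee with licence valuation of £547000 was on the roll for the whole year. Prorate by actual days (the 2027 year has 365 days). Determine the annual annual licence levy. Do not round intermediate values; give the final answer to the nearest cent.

1 January – 15 January 2027: 15 days at 0.75% → £547000 × 0.75% × 15/365 = £168.5959
16 January – 19 February 2027: 35 days at 2% → £547000 × 2% × 35/365 = £1049.0411
20 February – 12 June 2027: 113 days at 1.35% → £547000 × 1.35% × 113/365 = £2286.1603
13 June – 31 December 2027: 202 days at 3.5% → £547000 × 3.5% × 202/365 = £10595.3151
Total = £14099.1123

£14099.11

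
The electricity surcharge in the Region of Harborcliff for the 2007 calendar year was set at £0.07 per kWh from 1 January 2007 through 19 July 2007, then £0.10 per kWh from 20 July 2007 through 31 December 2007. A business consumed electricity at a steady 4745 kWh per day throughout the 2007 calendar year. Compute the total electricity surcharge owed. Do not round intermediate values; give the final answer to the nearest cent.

1 January – 19 July 2007: 200 days × 4745 kWh/day = 949,000 kWh at £0.07/kWh → £66,430.00
20 July – 31 December 2007: 165 days × 4745 kWh/day = 782,925 kWh at £0.10/kWh → £78,292.50

£144,722.50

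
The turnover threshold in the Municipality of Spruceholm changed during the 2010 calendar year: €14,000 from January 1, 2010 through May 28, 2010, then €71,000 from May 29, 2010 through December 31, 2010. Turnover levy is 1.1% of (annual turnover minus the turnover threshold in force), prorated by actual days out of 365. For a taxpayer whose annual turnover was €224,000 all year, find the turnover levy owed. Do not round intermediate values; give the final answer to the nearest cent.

January 1 – May 28, 2010: 148 days, exemption €14,000 → (€224,000 − €14,000) × 1.1% × 148/365 = €936.6575
May 29 – December 31, 2010: 217 days, exemption €71,000 → (€224,000 − €71,000) × 1.1% × 217/365 = €1,000.5781
Total = €1,937.2356

€1,937.24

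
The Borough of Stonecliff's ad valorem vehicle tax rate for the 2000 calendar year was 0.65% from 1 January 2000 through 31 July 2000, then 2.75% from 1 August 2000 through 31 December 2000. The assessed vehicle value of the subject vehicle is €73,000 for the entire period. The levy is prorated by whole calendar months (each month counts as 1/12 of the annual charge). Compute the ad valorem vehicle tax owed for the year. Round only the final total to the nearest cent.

1 January – 31 July 2000: 7 months at 0.65% → €73,000 × 0.65% × 7/12 = €276.7917
1 August – 31 December 2000: 5 months at 2.75% → €73,000 × 2.75% × 5/12 = €836.4583
Total = €1,113.2500

€1,113.25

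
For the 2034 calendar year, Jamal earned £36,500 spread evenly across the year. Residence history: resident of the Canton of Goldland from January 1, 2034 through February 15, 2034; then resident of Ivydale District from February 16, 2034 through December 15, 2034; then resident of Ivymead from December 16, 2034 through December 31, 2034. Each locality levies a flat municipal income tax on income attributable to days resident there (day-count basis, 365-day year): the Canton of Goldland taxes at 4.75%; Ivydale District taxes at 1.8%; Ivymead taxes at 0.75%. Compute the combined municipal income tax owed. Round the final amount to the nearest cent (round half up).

The Canton of Goldland, January 1 – February 15, 2034: 46 days → £36,500 × 4.75% × 46/365 = £218.5000
Ivydale District, February 16 – December 15, 2034: 303 days → £36,500 × 1.8% × 303/365 = £545.4000
Ivymead, December 16 – December 31, 2034: 16 days → £36,500 × 0.75% × 16/365 = £12.0000
Total = £775.9000

£775.90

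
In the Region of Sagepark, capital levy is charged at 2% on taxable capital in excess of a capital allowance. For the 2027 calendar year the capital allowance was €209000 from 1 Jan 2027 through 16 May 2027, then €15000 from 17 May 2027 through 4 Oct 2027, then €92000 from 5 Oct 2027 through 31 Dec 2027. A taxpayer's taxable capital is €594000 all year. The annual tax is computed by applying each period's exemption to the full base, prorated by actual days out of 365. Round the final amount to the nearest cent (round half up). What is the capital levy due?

1 Jan – 16 May 2027: 136 days, exemption €209000 → (€594000 − €209000) × 2% × 136/365 = €2869.0411
17 May – 4 Oct 2027: 141 days, exemption €15000 → (€594000 − €15000) × 2% × 141/365 = €4473.3699
5 Oct – 31 Dec 2027: 88 days, exemption €92000 → (€594000 − €92000) × 2% × 88/365 = €2420.6027
Total = €9763.0137

€9763.01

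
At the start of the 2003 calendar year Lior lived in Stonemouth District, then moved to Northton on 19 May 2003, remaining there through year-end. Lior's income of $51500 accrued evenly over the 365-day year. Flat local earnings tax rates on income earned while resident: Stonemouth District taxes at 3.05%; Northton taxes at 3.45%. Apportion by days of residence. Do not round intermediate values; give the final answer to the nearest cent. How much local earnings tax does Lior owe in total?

Stonemouth District, 1 Jan – 18 May 2003: 138 days → $51500 × 3.05% × 138/365 = $593.8726
Northton, 19 May – 31 Dec 2003: 227 days → $51500 × 3.45% × 227/365 = $1104.9925
Total = $1698.8651

$1698.87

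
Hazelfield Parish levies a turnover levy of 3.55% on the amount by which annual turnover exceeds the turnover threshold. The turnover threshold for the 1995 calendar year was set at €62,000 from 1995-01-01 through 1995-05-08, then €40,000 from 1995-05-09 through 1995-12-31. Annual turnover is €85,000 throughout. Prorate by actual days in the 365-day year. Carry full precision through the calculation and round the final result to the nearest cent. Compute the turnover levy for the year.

€1,323.62

1995-01-01 to 1995-05-08: 128 days, exemption €62,000 → (€85,000 − €62,000) × 3.55% × 128/365 = €286.3342
1995-05-09 to 1995-12-31: 237 days, exemption €40,000 → (€85,000 − €40,000) × 3.55% × 237/365 = €1,037.2808
Total = €1,323.6151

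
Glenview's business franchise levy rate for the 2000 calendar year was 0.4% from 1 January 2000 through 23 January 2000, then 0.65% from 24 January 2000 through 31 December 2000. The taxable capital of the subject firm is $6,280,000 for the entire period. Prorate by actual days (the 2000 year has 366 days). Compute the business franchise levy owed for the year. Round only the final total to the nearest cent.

$39,833.39

1 January – 23 January 2000: 23 days at 0.4% → $6,280,000 × 0.4% × 23/366 = $1,578.5792
24 January – 31 December 2000: 343 days at 0.65% → $6,280,000 × 0.65% × 343/366 = $38,254.8087
Total = $39,833.3880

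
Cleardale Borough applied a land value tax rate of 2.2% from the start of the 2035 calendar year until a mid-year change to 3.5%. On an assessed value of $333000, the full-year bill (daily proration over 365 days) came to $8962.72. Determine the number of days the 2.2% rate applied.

Let d = days at the first rate; then 365 − d days at the second rate.
$333000 × [2.2%·d + 3.5%·(365−d)] / 365 = $8962.72
Solving gives d = 227, so the new rate took effect on 16 August 2035.

227 days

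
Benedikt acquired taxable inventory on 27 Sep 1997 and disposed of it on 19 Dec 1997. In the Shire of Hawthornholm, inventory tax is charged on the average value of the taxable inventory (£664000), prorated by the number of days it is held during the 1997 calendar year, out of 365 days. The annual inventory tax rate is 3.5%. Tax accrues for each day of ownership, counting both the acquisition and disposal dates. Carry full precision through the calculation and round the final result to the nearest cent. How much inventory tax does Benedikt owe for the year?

£5348.38

Days held (27 Sep – 19 Dec 1997): 84 out of 365
Tax = £664000 × 3.5% × 84/365 = £5348.3836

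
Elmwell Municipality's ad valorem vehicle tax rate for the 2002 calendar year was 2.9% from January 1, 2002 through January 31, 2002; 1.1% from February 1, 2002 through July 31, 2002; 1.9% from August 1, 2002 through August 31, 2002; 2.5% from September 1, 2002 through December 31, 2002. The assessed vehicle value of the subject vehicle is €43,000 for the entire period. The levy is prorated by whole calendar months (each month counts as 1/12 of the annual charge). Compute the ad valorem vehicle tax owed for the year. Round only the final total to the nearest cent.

€766.83

January 1 – January 31, 2002: 1 month at 2.9% → €43,000 × 2.9% × 1/12 = €103.9167
February 1 – July 31, 2002: 6 months at 1.1% → €43,000 × 1.1% × 6/12 = €236.5000
August 1 – August 31, 2002: 1 month at 1.9% → €43,000 × 1.9% × 1/12 = €68.0833
September 1 – December 31, 2002: 4 months at 2.5% → €43,000 × 2.5% × 4/12 = €358.3333
Total = €766.8333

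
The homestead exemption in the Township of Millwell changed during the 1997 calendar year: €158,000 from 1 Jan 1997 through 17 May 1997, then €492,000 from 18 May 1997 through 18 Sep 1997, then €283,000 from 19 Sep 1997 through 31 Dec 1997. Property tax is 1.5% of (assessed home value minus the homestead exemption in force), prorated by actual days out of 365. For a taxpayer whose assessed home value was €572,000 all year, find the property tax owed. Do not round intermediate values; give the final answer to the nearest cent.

€3,973.73

1 Jan – 17 May 1997: 137 days, exemption €158,000 → (€572,000 − €158,000) × 1.5% × 137/365 = €2,330.8767
18 May – 18 Sep 1997: 124 days, exemption €492,000 → (€572,000 − €492,000) × 1.5% × 124/365 = €407.6712
19 Sep – 31 Dec 1997: 104 days, exemption €283,000 → (€572,000 − €283,000) × 1.5% × 104/365 = €1,235.1781
Total = €3,973.7260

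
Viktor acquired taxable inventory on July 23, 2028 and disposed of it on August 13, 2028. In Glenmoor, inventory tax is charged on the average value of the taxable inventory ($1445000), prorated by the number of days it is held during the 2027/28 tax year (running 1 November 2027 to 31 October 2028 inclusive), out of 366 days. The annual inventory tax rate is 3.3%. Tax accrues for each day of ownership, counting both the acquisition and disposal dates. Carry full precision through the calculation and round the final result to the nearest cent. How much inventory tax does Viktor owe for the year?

Days held (July 23 – August 13, 2028): 22 out of 366
Tax = $1445000 × 3.3% × 22/366 = $2866.3115

$2866.31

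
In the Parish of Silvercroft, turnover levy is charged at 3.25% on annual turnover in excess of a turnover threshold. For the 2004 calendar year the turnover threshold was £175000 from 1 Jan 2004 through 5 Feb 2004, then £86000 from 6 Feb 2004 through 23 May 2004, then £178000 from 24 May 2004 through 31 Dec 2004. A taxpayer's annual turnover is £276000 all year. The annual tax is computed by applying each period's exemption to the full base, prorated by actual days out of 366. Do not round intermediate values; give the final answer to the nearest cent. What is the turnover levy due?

1 Jan – 5 Feb 2004: 36 days, exemption £175000 → (£276000 − £175000) × 3.25% × 36/366 = £322.8689
6 Feb – 23 May 2004: 108 days, exemption £86000 → (£276000 − £86000) × 3.25% × 108/366 = £1822.1311
24 May – 31 Dec 2004: 222 days, exemption £178000 → (£276000 − £178000) × 3.25% × 222/366 = £1931.8852
Total = £4076.8852

£4076.89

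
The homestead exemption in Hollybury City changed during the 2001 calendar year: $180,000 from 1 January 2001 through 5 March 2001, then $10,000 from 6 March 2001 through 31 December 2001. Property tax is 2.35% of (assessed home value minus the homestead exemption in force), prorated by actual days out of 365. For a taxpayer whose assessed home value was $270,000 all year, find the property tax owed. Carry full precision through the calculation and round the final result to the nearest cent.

1 January – 5 March 2001: 64 days, exemption $180,000 → ($270,000 − $180,000) × 2.35% × 64/365 = $370.8493
6 March – 31 December 2001: 301 days, exemption $10,000 → ($270,000 − $10,000) × 2.35% × 301/365 = $5,038.6575
Total = $5,409.5068

$5,409.51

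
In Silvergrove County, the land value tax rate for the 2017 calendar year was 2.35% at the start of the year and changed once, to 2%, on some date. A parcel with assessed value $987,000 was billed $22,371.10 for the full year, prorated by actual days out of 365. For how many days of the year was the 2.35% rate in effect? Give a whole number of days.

278 days

Let d = days at the first rate; then 365 − d days at the second rate.
$987,000 × [2.35%·d + 2%·(365−d)] / 365 = $22,371.10
Solving gives d = 278, so the new rate took effect on October 6, 2017.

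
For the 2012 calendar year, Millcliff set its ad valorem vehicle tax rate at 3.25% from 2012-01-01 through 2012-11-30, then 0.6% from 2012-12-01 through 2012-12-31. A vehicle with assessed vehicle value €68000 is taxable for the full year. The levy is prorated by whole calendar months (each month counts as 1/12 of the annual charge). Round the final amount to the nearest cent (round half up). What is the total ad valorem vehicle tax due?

€2059.83

2012-01-01 to 2012-11-30: 11 months at 3.25% → €68000 × 3.25% × 11/12 = €2025.8333
2012-12-01 to 2012-12-31: 1 month at 0.6% → €68000 × 0.6% × 1/12 = €34.0000
Total = €2059.8333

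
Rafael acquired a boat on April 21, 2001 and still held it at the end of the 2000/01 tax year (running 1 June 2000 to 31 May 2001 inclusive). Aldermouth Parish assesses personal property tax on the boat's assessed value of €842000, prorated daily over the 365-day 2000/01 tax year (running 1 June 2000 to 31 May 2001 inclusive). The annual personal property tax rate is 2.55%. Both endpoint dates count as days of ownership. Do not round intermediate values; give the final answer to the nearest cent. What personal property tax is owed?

€2411.81

Days held (April 21 – May 31, 2001): 41 out of 365
Tax = €842000 × 2.55% × 41/365 = €2411.8110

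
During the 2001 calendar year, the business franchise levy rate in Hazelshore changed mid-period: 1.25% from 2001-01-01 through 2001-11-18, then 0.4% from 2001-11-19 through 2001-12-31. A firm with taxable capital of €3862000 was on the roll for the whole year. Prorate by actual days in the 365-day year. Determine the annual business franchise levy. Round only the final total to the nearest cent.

€44407.71

2001-01-01 to 2001-11-18: 322 days at 1.25% → €3862000 × 1.25% × 322/365 = €42587.8082
2001-11-19 to 2001-12-31: 43 days at 0.4% → €3862000 × 0.4% × 43/365 = €1819.9014
Total = €44407.7096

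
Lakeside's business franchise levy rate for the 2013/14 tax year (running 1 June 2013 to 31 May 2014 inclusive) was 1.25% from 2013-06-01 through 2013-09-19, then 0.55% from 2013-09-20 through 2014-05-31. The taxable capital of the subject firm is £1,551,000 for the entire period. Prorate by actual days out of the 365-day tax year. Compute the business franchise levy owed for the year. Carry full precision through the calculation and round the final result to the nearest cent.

2013-06-01 to 2013-09-19: 111 days at 1.25% → £1,551,000 × 1.25% × 111/365 = £5,895.9247
2013-09-20 to 2014-05-31: 254 days at 0.55% → £1,551,000 × 0.55% × 254/365 = £5,936.2932
Total = £11,832.2178

£11,832.22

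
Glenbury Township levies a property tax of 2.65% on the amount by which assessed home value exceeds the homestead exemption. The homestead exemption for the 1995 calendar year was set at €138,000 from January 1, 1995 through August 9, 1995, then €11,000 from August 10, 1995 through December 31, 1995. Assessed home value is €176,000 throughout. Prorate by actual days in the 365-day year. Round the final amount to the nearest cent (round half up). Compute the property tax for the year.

January 1 – August 9, 1995: 221 days, exemption €138,000 → (€176,000 − €138,000) × 2.65% × 221/365 = €609.7178
August 10 – December 31, 1995: 144 days, exemption €11,000 → (€176,000 − €11,000) × 2.65% × 144/365 = €1,725.0411
Total = €2,334.7589

€2,334.76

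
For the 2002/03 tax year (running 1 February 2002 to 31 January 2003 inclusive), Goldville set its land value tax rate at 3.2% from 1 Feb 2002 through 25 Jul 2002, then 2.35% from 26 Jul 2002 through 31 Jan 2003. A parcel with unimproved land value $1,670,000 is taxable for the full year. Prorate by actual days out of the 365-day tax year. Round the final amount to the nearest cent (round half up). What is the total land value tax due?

1 Feb – 25 Jul 2002: 175 days at 3.2% → $1,670,000 × 3.2% × 175/365 = $25,621.9178
26 Jul 2002 – 31 Jan 2003: 190 days at 2.35% → $1,670,000 × 2.35% × 190/365 = $20,428.9041
Total = $46,050.8219

$46,050.82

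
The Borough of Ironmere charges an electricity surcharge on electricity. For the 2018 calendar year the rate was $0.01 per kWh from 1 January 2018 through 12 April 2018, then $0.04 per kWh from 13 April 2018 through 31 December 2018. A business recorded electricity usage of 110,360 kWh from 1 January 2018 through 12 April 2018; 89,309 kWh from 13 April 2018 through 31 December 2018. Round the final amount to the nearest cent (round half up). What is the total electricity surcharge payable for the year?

1 January – 12 April 2018: 110,360 kWh at $0.01/kWh → $1,103.60
13 April – 31 December 2018: 89,309 kWh at $0.04/kWh → $3,572.36

$4,675.96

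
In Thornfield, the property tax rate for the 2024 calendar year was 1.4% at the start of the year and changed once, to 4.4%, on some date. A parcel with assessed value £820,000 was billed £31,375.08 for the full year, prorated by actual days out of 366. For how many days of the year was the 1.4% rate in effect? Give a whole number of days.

Let d = days at the first rate; then 366 − d days at the second rate.
£820,000 × [1.4%·d + 4.4%·(366−d)] / 366 = £31,375.08
Solving gives d = 70, so the new rate took effect on March 11, 2024.

70 days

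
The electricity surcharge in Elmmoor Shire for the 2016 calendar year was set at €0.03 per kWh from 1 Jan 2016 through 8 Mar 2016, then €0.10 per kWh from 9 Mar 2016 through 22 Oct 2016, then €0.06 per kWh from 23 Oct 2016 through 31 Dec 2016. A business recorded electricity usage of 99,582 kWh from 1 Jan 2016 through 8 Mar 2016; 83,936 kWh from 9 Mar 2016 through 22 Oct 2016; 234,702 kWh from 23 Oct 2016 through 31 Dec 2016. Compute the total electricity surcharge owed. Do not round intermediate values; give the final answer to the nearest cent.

1 Jan – 8 Mar 2016: 99,582 kWh at €0.03/kWh → €2987.46
9 Mar – 22 Oct 2016: 83,936 kWh at €0.10/kWh → €8393.60
23 Oct – 31 Dec 2016: 234,702 kWh at €0.06/kWh → €14082.12

€25463.18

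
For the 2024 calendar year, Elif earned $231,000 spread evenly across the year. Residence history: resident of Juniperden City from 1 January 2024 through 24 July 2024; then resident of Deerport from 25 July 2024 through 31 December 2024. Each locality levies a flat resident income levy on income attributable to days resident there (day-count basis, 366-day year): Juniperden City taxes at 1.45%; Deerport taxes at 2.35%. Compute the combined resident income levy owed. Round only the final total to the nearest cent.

$4,258.35

Juniperden City, 1 January – 24 July 2024: 206 days → $231,000 × 1.45% × 206/366 = $1,885.2377
Deerport, 25 July – 31 December 2024: 160 days → $231,000 × 2.35% × 160/366 = $2,373.1148
Total = $4,258.3525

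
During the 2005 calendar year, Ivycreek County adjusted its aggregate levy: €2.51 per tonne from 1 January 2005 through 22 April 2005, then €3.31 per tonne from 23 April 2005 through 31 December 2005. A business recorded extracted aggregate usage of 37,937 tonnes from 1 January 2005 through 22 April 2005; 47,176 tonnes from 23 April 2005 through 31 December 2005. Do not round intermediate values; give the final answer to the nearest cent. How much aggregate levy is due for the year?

1 January – 22 April 2005: 37,937 tonnes at €2.51/tonne → €95221.87
23 April – 31 December 2005: 47,176 tonnes at €3.31/tonne → €156152.56

€251374.43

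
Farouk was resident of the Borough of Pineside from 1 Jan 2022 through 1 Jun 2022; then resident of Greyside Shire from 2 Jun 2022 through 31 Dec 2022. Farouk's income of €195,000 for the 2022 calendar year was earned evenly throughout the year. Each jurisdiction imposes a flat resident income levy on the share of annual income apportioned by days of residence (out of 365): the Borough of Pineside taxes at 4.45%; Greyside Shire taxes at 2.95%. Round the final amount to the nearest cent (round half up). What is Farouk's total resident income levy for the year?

€6,970.58

The Borough of Pineside, 1 Jan – 1 Jun 2022: 152 days → €195,000 × 4.45% × 152/365 = €3,613.6438
Greyside Shire, 2 Jun – 31 Dec 2022: 213 days → €195,000 × 2.95% × 213/365 = €3,356.9384
Total = €6,970.5822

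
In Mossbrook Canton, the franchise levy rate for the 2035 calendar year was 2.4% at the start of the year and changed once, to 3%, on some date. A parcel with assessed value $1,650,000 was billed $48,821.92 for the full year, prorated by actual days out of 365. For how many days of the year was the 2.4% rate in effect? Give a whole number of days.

25 days

Let d = days at the first rate; then 365 − d days at the second rate.
$1,650,000 × [2.4%·d + 3%·(365−d)] / 365 = $48,821.92
Solving gives d = 25, so the new rate took effect on January 26, 2035.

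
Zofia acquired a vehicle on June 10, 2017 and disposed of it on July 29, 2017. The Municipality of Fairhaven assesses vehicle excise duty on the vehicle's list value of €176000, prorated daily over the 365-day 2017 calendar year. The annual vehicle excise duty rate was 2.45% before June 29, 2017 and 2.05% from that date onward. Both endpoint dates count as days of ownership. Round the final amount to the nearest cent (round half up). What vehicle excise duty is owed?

June 10 – June 28, 2017: 19 days at 2.45% → €176000 × 2.45% × 19/365 = €224.4603
June 29 – July 29, 2017: 31 days at 2.05% → €176000 × 2.05% × 31/365 = €306.4329
Total = €530.8932

€530.89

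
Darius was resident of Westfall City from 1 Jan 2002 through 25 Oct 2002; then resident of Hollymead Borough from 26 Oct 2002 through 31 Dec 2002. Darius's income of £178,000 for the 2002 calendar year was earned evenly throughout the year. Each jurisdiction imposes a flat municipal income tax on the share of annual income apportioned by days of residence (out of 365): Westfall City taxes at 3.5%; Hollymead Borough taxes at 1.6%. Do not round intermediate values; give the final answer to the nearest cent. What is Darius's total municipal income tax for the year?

£5,609.19

Westfall City, 1 Jan – 25 Oct 2002: 298 days → £178,000 × 3.5% × 298/365 = £5,086.4110
Hollymead Borough, 26 Oct – 31 Dec 2002: 67 days → £178,000 × 1.6% × 67/365 = £522.7836
Total = £5,609.1945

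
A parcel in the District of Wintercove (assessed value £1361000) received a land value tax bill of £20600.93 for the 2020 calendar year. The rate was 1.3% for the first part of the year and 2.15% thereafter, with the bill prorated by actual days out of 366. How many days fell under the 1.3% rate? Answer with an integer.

Let d = days at the first rate; then 366 − d days at the second rate.
£1361000 × [1.3%·d + 2.15%·(366−d)] / 366 = £20600.93
Solving gives d = 274, so the new rate took effect on 1 October 2020.

274 days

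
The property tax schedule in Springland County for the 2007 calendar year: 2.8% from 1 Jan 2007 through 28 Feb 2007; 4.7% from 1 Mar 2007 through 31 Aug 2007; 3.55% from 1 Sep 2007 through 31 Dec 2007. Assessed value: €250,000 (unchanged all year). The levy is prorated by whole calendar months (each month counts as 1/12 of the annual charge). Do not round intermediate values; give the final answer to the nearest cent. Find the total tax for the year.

1 Jan – 28 Feb 2007: 2 months at 2.8% → €250,000 × 2.8% × 2/12 = €1,166.6667
1 Mar – 31 Aug 2007: 6 months at 4.7% → €250,000 × 4.7% × 6/12 = €5,875.0000
1 Sep – 31 Dec 2007: 4 months at 3.55% → €250,000 × 3.55% × 4/12 = €2,958.3333
Total = €10,000.0000

€10,000.00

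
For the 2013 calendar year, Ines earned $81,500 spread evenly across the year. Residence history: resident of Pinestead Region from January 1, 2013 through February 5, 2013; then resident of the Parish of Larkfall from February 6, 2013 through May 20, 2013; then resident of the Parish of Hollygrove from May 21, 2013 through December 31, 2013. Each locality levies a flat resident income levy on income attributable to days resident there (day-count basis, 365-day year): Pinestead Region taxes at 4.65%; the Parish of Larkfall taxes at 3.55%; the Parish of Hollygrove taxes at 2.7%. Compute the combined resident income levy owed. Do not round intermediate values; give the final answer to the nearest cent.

$2,554.63

Pinestead Region, January 1 – February 5, 2013: 36 days → $81,500 × 4.65% × 36/365 = $373.7836
The Parish of Larkfall, February 6 – May 20, 2013: 104 days → $81,500 × 3.55% × 104/365 = $824.3781
The Parish of Hollygrove, May 21 – December 31, 2013: 225 days → $81,500 × 2.7% × 225/365 = $1,356.4726
Total = $2,554.6342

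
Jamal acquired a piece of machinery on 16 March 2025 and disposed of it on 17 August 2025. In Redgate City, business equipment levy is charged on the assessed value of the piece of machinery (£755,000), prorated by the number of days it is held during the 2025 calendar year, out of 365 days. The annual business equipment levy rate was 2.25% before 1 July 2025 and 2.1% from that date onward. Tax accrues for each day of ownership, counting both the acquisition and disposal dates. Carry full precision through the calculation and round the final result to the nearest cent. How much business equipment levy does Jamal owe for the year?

16 March – 30 June 2025: 107 days at 2.25% → £755,000 × 2.25% × 107/365 = £4,979.8973
1 July – 17 August 2025: 48 days at 2.1% → £755,000 × 2.1% × 48/365 = £2,085.0411
Total = £7,064.9384

£7,064.94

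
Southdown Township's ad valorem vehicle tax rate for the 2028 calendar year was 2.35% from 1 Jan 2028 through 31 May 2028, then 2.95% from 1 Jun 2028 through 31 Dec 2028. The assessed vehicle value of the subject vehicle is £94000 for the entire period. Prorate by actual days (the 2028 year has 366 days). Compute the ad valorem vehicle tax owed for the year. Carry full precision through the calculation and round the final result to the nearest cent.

£2538.77

1 Jan – 31 May 2028: 152 days at 2.35% → £94000 × 2.35% × 152/366 = £917.3989
1 Jun – 31 Dec 2028: 214 days at 2.95% → £94000 × 2.95% × 214/366 = £1621.3716
Total = £2538.7705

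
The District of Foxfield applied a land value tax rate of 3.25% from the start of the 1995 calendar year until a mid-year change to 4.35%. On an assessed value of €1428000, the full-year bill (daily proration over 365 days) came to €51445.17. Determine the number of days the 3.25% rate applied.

Let d = days at the first rate; then 365 − d days at the second rate.
€1428000 × [3.25%·d + 4.35%·(365−d)] / 365 = €51445.17
Solving gives d = 248, so the new rate took effect on 6 September 1995.

248 days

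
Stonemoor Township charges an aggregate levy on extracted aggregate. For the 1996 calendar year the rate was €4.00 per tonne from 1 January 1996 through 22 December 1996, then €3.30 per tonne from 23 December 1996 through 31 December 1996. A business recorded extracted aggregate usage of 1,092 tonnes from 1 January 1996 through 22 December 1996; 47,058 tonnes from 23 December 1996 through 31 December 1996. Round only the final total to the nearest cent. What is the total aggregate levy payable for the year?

1 January – 22 December 1996: 1,092 tonnes at €4.00/tonne → €4,368.00
23 December – 31 December 1996: 47,058 tonnes at €3.30/tonne → €155,291.40

€159,659.40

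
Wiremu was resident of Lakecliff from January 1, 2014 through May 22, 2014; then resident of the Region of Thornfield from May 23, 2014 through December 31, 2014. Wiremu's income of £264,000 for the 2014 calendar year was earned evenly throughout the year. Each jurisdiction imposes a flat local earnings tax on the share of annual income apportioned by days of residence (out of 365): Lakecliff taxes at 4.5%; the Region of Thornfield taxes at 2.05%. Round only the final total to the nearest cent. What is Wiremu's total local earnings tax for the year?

£7,928.32

Lakecliff, January 1 – May 22, 2014: 142 days → £264,000 × 4.5% × 142/365 = £4,621.8082
The Region of Thornfield, May 23 – December 31, 2014: 223 days → £264,000 × 2.05% × 223/365 = £3,306.5096
Total = £7,928.3178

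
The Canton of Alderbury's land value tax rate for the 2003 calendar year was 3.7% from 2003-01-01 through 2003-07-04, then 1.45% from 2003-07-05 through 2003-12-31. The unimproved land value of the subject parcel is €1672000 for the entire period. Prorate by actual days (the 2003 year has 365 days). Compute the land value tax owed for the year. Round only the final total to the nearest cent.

€43311.67

2003-01-01 to 2003-07-04: 185 days at 3.7% → €1672000 × 3.7% × 185/365 = €31355.7260
2003-07-05 to 2003-12-31: 180 days at 1.45% → €1672000 × 1.45% × 180/365 = €11955.9452
Total = €43311.6712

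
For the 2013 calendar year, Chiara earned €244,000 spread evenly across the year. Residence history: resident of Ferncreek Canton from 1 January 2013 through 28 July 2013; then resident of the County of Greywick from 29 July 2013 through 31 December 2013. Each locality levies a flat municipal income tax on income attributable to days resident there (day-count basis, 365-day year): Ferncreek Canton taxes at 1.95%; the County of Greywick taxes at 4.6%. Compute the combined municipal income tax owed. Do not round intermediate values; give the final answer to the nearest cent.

€7,521.55

Ferncreek Canton, 1 January – 28 July 2013: 209 days → €244,000 × 1.95% × 209/365 = €2,724.4438
The County of Greywick, 29 July – 31 December 2013: 156 days → €244,000 × 4.6% × 156/365 = €4,797.1068
Total = €7,521.5507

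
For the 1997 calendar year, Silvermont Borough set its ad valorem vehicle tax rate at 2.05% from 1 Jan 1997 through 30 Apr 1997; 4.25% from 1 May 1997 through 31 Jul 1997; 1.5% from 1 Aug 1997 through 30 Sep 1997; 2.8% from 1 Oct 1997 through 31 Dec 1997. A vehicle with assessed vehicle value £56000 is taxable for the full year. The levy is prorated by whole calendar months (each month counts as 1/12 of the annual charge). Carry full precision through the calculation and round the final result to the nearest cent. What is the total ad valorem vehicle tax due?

£1509.67

1 Jan – 30 Apr 1997: 4 months at 2.05% → £56000 × 2.05% × 4/12 = £382.6667
1 May – 31 Jul 1997: 3 months at 4.25% → £56000 × 4.25% × 3/12 = £595.0000
1 Aug – 30 Sep 1997: 2 months at 1.5% → £56000 × 1.5% × 2/12 = £140.0000
1 Oct – 31 Dec 1997: 3 months at 2.8% → £56000 × 2.8% × 3/12 = £392.0000
Total = £1509.6667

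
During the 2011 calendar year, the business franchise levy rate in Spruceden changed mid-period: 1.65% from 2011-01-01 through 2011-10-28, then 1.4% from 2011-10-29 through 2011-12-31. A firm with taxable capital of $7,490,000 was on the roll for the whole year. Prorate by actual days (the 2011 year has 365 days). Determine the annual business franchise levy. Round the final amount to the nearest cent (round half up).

$120,301.71

2011-01-01 to 2011-10-28: 301 days at 1.65% → $7,490,000 × 1.65% × 301/365 = $101,915.3014
2011-10-29 to 2011-12-31: 64 days at 1.4% → $7,490,000 × 1.4% × 64/365 = $18,386.4110
Total = $120,301.7123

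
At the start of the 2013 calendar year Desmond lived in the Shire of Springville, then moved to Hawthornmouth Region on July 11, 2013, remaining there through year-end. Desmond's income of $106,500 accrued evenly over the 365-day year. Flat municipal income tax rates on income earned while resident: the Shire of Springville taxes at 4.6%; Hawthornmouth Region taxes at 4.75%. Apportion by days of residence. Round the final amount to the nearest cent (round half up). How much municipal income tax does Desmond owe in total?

The Shire of Springville, January 1 – July 10, 2013: 191 days → $106,500 × 4.6% × 191/365 = $2,563.5863
Hawthornmouth Region, July 11 – December 31, 2013: 174 days → $106,500 × 4.75% × 174/365 = $2,411.5685
Total = $4,975.1548

$4,975.15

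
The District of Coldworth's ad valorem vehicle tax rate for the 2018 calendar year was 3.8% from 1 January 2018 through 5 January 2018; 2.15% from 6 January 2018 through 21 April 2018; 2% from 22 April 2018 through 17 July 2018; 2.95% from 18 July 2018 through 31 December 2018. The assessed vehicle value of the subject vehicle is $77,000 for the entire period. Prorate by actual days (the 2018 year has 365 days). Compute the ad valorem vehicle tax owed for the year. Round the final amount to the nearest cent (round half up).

$1,927.22

1 January – 5 January 2018: 5 days at 3.8% → $77,000 × 3.8% × 5/365 = $40.0822
6 January – 21 April 2018: 106 days at 2.15% → $77,000 × 2.15% × 106/365 = $480.7753
22 April – 17 July 2018: 87 days at 2% → $77,000 × 2% × 87/365 = $367.0685
18 July – 31 December 2018: 167 days at 2.95% → $77,000 × 2.95% × 167/365 = $1,039.2890
Total = $1,927.2151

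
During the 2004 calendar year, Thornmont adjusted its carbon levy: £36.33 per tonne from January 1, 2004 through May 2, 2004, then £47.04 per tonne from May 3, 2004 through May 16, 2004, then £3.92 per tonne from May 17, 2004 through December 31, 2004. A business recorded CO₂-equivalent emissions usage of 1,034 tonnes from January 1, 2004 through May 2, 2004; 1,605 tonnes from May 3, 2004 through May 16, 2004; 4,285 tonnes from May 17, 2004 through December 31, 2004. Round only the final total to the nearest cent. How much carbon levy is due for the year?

£129,861.62

January 1 – May 2, 2004: 1,034 tonnes at £36.33/tonne → £37,565.22
May 3 – May 16, 2004: 1,605 tonnes at £47.04/tonne → £75,499.20
May 17 – December 31, 2004: 4,285 tonnes at £3.92/tonne → £16,797.20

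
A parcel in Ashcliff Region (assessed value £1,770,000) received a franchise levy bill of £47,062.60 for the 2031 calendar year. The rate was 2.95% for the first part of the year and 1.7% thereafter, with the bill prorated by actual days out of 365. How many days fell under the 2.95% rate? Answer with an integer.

280 days

Let d = days at the first rate; then 365 − d days at the second rate.
£1,770,000 × [2.95%·d + 1.7%·(365−d)] / 365 = £47,062.60
Solving gives d = 280, so the new rate took effect on 8 October 2031.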